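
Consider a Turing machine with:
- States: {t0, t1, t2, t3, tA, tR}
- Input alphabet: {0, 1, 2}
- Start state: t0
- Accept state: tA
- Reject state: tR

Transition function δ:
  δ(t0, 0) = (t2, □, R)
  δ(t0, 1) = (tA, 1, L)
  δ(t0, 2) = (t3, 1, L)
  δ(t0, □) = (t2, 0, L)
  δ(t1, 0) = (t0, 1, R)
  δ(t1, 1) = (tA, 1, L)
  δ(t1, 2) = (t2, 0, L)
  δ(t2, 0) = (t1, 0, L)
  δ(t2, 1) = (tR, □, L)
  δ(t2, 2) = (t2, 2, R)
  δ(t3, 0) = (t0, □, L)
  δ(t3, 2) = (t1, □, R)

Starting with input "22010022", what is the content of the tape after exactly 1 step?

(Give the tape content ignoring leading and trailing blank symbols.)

Execution trace:
Initial: [t0]22010022
Step 1: δ(t0, 2) = (t3, 1, L) → [t3]□12010022

No transition is defined for δ(t3, □). By convention the machine halts and rejects.

After 1 step, the tape (ignoring leading/trailing blanks) is: 12010022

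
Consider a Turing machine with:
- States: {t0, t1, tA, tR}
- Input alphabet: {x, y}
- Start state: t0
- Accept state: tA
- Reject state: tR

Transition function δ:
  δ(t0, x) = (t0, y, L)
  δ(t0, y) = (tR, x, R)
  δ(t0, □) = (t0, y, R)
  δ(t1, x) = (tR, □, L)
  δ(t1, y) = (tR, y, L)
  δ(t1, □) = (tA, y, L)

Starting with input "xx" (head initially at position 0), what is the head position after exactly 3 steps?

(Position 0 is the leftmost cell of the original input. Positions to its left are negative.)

Execution trace (head position shown):
Step 0: [t0]xx  (head at position 0)
Step 1: move left → [t0]□yx  (head at position -1)
Step 2: move right → y[t0]yx  (head at position 0)
Step 3: move right → yx[tR]x  (head at position 1)

After 3 steps, the head is at position 1.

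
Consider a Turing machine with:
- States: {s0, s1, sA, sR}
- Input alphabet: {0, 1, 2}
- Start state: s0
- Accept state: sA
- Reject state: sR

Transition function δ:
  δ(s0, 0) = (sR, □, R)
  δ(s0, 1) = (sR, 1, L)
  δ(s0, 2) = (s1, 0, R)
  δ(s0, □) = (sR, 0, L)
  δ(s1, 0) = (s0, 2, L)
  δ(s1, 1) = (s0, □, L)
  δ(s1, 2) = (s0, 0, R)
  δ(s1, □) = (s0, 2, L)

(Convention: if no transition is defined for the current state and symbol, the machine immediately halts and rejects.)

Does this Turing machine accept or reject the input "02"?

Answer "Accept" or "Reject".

Execution trace:
Initial: [s0]02
Step 1: δ(s0, 0) = (sR, □, R) → □[sR]2

The machine reaches the reject state sR and halts.

Answer: Reject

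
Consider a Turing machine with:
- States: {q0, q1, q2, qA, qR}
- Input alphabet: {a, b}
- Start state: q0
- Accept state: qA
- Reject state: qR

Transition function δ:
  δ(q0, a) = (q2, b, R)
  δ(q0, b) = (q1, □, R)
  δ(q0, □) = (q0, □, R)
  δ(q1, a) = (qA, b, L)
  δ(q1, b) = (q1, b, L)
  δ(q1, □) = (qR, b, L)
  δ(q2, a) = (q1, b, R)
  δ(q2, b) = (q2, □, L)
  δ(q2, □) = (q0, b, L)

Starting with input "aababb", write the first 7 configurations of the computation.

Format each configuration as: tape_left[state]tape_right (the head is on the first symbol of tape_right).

Transitions applied:
Step 1: δ(q0, a) = (q2, b, R)
Step 2: δ(q2, a) = (q1, b, R)
Step 3: δ(q1, b) = (q1, b, L)
Step 4: δ(q1, b) = (q1, b, L)
Step 5: δ(q1, b) = (q1, b, L)
Step 6: δ(q1, □) = (qR, b, L)

The first 7 configurations are:
[q0]aababb ⊢ b[q2]ababb ⊢ bb[q1]babb ⊢ b[q1]bbabb ⊢ [q1]bbbabb ⊢ [q1]□bbbabb ⊢ [qR]□bbbbabb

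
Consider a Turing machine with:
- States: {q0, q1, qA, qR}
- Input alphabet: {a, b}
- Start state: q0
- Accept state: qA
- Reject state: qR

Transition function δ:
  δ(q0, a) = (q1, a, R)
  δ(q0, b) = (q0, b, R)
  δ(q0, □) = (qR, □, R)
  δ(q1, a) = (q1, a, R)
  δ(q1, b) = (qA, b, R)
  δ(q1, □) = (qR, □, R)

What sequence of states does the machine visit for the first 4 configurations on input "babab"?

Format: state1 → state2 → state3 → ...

Execution trace:
Initial: [q0]babab
Step 1: δ(q0, b) = (q0, b, R) → b[q0]abab
Step 2: δ(q0, a) = (q1, a, R) → ba[q1]bab
Step 3: δ(q1, b) = (qA, b, R) → bab[qA]ab

The machine reaches the accept state qA and halts.

State sequence: q0 → q0 → q1 → qA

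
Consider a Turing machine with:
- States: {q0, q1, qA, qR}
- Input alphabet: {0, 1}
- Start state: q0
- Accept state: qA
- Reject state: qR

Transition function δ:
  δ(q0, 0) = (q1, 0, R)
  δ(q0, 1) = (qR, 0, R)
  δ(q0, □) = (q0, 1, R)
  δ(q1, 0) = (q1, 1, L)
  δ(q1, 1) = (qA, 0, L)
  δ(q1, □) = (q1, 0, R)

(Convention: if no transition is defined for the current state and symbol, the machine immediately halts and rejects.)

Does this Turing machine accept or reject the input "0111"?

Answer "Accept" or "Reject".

Execution trace:
Initial: [q0]0111
Step 1: δ(q0, 0) = (q1, 0, R) → 0[q1]111
Step 2: δ(q1, 1) = (qA, 0, L) → [qA]0011

The machine reaches the accept state qA and halts.

Answer: Accept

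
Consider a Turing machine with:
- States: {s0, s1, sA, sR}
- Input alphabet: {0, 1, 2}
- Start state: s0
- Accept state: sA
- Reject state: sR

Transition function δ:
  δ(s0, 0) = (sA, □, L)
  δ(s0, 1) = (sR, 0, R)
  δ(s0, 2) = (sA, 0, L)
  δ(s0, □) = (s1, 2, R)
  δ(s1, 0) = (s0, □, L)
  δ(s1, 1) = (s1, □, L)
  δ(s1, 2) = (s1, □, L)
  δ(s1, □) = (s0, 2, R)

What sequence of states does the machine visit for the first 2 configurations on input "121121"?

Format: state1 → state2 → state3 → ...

Execution trace:
Initial: [s0]121121
Step 1: δ(s0, 1) = (sR, 0, R) → 0[sR]21121

The machine reaches the reject state sR and halts.

State sequence: s0 → sR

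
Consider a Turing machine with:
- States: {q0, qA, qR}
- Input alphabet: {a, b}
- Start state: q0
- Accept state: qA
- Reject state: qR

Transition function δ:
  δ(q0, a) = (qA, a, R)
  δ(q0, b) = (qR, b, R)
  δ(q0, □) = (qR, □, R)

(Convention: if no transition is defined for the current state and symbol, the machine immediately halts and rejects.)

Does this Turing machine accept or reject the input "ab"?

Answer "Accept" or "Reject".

Execution trace:
Initial: [q0]ab
Step 1: δ(q0, a) = (qA, a, R) → a[qA]b

The machine reaches the accept state qA and halts.

Answer: Accept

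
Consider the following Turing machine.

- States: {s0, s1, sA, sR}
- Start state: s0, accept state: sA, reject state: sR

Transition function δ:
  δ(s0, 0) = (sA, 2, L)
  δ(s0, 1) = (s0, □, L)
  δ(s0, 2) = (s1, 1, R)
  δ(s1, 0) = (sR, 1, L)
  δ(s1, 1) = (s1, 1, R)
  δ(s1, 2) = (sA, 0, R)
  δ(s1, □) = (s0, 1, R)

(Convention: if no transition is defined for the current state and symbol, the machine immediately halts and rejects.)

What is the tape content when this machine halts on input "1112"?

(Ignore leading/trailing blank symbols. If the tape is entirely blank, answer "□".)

Execution trace:
Initial: [s0]1112
Step 1: δ(s0, 1) = (s0, □, L) → [s0]□□112

No transition is defined for δ(s0, □). By convention the machine halts and rejects.

Final tape (ignoring leading/trailing blanks): 112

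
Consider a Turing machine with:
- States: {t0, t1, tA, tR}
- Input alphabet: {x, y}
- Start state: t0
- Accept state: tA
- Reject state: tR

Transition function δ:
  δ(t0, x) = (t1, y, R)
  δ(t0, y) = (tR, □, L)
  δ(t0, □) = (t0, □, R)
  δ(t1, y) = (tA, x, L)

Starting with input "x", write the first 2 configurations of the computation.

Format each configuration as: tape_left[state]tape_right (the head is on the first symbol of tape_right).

Transitions applied:
Step 1: δ(t0, x) = (t1, y, R)

The first 2 configurations are:
[t0]x ⊢ y[t1]□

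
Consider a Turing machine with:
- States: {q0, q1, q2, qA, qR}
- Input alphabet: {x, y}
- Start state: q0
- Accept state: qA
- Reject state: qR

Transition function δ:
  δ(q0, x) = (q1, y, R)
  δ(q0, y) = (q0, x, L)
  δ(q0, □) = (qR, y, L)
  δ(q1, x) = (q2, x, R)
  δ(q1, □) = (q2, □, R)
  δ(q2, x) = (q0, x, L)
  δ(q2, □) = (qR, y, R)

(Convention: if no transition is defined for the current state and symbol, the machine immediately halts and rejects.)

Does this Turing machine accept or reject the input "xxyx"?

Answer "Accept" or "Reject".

Execution trace:
Initial: [q0]xxyx
Step 1: δ(q0, x) = (q1, y, R) → y[q1]xyx
Step 2: δ(q1, x) = (q2, x, R) → yx[q2]yx

No transition is defined for δ(q2, y). By convention the machine halts and rejects.

Answer: Reject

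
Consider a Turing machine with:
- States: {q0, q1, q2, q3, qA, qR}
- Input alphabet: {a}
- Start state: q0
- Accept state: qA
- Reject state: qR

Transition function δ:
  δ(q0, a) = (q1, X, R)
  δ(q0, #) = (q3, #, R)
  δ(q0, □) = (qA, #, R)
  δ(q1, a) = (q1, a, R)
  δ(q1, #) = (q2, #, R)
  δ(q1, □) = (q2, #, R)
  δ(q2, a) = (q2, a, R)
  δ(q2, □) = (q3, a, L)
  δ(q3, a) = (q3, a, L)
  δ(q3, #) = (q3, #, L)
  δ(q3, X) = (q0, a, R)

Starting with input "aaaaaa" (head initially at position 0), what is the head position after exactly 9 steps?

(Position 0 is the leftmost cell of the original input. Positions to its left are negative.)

Execution trace (head position shown):
Step 0: [q0]aaaaaa  (head at position 0)
Step 1: move right → X[q1]aaaaa  (head at position 1)
Step 2: move right → Xa[q1]aaaa  (head at position 2)
Step 3: move right → Xaa[q1]aaa  (head at position 3)
Step 4: move right → Xaaa[q1]aa  (head at position 4)
Step 5: move right → Xaaaa[q1]a  (head at position 5)
Step 6: move right → Xaaaaa[q1]□  (head at position 6)
Step 7: move right → Xaaaaa#[q2]□  (head at position 7)
Step 8: move left → Xaaaaa[q3]#a  (head at position 6)
Step 9: move left → Xaaaa[q3]a#a  (head at position 5)

After 9 steps, the head is at position 5.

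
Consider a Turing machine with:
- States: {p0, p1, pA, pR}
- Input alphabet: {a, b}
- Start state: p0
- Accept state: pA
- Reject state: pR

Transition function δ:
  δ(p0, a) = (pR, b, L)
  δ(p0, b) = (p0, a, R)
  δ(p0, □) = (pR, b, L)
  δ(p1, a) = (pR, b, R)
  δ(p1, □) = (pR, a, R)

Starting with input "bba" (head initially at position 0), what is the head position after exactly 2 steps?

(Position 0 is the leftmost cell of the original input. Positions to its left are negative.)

Execution trace (head position shown):
Step 0: [p0]bba  (head at position 0)
Step 1: move right → a[p0]ba  (head at position 1)
Step 2: move right → aa[p0]a  (head at position 2)

After 2 steps, the head is at position 2.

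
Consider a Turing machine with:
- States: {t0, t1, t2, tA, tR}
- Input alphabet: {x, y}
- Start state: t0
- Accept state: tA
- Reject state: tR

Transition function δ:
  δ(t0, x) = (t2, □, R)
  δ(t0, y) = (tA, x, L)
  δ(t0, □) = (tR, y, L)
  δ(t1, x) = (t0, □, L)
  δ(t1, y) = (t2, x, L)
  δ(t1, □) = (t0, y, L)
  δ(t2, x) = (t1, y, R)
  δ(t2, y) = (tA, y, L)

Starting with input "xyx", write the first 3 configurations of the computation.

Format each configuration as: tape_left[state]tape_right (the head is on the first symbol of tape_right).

Transitions applied:
Step 1: δ(t0, x) = (t2, □, R)
Step 2: δ(t2, y) = (tA, y, L)

The first 3 configurations are:
[t0]xyx ⊢ □[t2]yx ⊢ [tA]□yx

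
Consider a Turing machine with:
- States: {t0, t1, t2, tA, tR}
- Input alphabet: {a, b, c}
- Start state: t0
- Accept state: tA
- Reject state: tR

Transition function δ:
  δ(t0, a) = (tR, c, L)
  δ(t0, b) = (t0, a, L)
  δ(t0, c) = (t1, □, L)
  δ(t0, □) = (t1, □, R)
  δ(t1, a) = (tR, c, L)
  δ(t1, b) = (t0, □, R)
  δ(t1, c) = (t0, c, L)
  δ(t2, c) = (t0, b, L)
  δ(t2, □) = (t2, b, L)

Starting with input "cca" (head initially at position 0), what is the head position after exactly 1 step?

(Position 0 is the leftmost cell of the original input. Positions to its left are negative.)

Execution trace (head position shown):
Step 0: [t0]cca  (head at position 0)
Step 1: move left → [t1]□□ca  (head at position -1)

After 1 step, the head is at position -1.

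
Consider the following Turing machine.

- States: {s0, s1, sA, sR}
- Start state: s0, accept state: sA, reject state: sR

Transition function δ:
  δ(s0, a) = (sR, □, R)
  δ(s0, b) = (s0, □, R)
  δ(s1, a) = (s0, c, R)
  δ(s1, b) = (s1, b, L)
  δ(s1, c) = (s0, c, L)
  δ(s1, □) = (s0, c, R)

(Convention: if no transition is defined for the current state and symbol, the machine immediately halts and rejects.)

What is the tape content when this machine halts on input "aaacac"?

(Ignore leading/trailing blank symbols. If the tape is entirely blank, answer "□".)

Execution trace:
Initial: [s0]aaacac
Step 1: δ(s0, a) = (sR, □, R) → □[sR]aacac

The machine reaches the reject state sR and halts.

Final tape (ignoring leading/trailing blanks): aacac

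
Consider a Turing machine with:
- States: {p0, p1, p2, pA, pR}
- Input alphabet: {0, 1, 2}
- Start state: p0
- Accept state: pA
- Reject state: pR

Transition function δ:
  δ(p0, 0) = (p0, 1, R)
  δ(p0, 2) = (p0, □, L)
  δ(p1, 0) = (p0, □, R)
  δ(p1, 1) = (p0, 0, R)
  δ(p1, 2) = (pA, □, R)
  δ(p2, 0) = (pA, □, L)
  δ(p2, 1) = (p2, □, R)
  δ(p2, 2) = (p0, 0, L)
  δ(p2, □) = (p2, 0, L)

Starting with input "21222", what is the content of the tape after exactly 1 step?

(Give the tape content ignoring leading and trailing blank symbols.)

Execution trace:
Initial: [p0]21222
Step 1: δ(p0, 2) = (p0, □, L) → [p0]□□1222

No transition is defined for δ(p0, □). By convention the machine halts and rejects.

After 1 step, the tape (ignoring leading/trailing blanks) is: 1222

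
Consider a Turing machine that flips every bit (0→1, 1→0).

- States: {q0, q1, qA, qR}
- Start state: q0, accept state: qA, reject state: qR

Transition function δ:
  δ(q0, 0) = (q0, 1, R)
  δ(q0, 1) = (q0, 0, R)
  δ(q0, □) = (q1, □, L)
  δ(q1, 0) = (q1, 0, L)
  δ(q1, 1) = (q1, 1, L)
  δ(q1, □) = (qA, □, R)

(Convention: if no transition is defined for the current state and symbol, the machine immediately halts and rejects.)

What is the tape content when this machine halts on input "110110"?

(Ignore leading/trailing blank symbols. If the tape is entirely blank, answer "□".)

Execution trace:
Initial: [q0]110110
Step 1: δ(q0, 1) = (q0, 0, R) → 0[q0]10110
Step 2: δ(q0, 1) = (q0, 0, R) → 00[q0]0110
Step 3: δ(q0, 0) = (q0, 1, R) → 001[q0]110
Step 4: δ(q0, 1) = (q0, 0, R) → 0010[q0]10
Step 5: δ(q0, 1) = (q0, 0, R) → 00100[q0]0
Step 6: δ(q0, 0) = (q0, 1, R) → 001001[q0]□
Step 7: δ(q0, □) = (q1, □, L) → 00100[q1]1□
Step 8: δ(q1, 1) = (q1, 1, L) → 0010[q1]01□
Step 9: δ(q1, 0) = (q1, 0, L) → 001[q1]001□
Step 10: δ(q1, 0) = (q1, 0, L) → 00[q1]1001□
Step 11: δ(q1, 1) = (q1, 1, L) → 0[q1]01001□
Step 12: δ(q1, 0) = (q1, 0, L) → [q1]001001□
Step 13: δ(q1, 0) = (q1, 0, L) → [q1]□001001□
Step 14: δ(q1, □) = (qA, □, R) → □[qA]001001□

The machine reaches the accept state qA and halts.

Final tape (ignoring leading/trailing blanks): 001001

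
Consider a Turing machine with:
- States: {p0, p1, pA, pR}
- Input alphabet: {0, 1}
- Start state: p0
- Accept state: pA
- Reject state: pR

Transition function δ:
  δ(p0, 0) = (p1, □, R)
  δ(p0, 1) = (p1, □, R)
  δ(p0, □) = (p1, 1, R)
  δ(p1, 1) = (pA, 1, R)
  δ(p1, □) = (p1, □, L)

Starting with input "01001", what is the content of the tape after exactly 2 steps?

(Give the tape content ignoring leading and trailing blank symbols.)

Execution trace:
Initial: [p0]01001
Step 1: δ(p0, 0) = (p1, □, R) → □[p1]1001
Step 2: δ(p1, 1) = (pA, 1, R) → □1[pA]001

The machine reaches the accept state pA and halts.

After 2 steps, the tape (ignoring leading/trailing blanks) is: 1001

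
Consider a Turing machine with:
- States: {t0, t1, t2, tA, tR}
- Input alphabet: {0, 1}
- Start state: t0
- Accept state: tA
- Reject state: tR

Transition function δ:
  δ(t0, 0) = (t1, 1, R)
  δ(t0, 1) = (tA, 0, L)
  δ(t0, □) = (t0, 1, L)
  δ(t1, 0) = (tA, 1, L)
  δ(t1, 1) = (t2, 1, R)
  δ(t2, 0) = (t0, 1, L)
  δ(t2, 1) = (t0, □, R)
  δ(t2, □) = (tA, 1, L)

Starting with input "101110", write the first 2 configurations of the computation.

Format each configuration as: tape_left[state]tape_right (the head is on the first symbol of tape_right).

Transitions applied:
Step 1: δ(t0, 1) = (tA, 0, L)

The first 2 configurations are:
[t0]101110 ⊢ [tA]□001110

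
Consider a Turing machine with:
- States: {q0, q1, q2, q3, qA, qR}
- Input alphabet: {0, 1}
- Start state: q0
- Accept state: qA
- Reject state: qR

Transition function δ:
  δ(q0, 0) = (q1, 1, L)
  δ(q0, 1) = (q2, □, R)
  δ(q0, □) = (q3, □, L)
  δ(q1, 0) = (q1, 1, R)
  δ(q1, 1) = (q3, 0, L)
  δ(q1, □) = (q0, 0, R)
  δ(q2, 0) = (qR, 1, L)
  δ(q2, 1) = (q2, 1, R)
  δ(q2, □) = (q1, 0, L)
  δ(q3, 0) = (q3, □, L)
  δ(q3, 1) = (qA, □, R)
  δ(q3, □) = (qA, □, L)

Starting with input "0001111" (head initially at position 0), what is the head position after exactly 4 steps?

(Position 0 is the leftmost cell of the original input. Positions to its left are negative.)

Execution trace (head position shown):
Step 0: [q0]0001111  (head at position 0)
Step 1: move left → [q1]□1001111  (head at position -1)
Step 2: move right → 0[q0]1001111  (head at position 0)
Step 3: move right → 0□[q2]001111  (head at position 1)
Step 4: move left → 0[qR]□101111  (head at position 0)

After 4 steps, the head is at position 0.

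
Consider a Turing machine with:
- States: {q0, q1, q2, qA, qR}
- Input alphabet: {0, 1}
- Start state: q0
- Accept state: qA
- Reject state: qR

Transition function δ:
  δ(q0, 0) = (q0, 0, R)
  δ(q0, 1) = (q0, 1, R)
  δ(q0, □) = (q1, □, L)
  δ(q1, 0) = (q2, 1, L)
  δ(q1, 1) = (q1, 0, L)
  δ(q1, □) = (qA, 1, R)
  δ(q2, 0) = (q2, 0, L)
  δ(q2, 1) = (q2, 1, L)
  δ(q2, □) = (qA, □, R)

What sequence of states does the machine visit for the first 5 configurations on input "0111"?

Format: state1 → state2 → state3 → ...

Execution trace:
Initial: [q0]0111
Step 1: δ(q0, 0) = (q0, 0, R) → 0[q0]111
Step 2: δ(q0, 1) = (q0, 1, R) → 01[q0]11
Step 3: δ(q0, 1) = (q0, 1, R) → 011[q0]1
Step 4: δ(q0, 1) = (q0, 1, R) → 0111[q0]□

State sequence: q0 → q0 → q0 → q0 → q0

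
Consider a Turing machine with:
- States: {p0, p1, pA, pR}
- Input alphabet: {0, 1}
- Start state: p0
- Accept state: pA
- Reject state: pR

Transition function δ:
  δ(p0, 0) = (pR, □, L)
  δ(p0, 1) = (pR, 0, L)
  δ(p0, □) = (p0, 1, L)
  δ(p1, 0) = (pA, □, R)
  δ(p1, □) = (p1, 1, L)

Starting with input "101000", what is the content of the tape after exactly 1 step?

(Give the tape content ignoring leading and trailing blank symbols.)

Execution trace:
Initial: [p0]101000
Step 1: δ(p0, 1) = (pR, 0, L) → [pR]□001000

The machine reaches the reject state pR and halts.

After 1 step, the tape (ignoring leading/trailing blanks) is: 001000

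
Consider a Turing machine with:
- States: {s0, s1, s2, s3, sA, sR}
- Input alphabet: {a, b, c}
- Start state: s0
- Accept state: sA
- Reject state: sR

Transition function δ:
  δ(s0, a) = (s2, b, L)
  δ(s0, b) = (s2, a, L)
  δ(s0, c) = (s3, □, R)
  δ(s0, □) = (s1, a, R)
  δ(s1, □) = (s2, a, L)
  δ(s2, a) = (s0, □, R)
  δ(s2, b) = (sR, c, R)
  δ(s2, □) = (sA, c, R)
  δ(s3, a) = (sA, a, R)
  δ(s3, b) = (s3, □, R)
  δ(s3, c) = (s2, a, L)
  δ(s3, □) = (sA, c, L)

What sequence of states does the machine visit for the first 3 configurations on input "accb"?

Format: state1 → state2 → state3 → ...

Execution trace:
Initial: [s0]accb
Step 1: δ(s0, a) = (s2, b, L) → [s2]□bccb
Step 2: δ(s2, □) = (sA, c, R) → c[sA]bccb

The machine reaches the accept state sA and halts.

State sequence: s0 → s2 → sA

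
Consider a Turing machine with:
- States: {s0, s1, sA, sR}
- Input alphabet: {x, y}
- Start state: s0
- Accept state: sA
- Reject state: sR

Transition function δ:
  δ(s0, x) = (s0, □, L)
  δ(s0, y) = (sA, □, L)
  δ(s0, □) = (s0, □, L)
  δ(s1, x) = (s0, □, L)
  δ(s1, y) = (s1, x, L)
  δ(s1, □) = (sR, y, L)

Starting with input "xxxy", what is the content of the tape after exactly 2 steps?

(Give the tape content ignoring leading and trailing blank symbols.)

Execution trace:
Initial: [s0]xxxy
Step 1: δ(s0, x) = (s0, □, L) → [s0]□□xxy
Step 2: δ(s0, □) = (s0, □, L) → [s0]□□□xxy

After 2 steps, the tape (ignoring leading/trailing blanks) is: xxy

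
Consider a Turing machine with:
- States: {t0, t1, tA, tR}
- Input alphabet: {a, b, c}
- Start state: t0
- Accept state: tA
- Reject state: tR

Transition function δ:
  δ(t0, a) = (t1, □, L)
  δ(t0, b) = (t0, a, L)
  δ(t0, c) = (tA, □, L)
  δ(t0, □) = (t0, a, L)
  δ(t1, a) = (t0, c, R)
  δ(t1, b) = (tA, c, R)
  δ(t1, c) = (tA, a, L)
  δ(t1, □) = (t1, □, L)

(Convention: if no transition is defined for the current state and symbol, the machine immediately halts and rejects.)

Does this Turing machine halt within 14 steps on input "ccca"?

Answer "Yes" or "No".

Execution trace:
Initial: [t0]ccca
Step 1: δ(t0, c) = (tA, □, L) → [tA]□□cca

The machine reaches the accept state tA and halts.
The machine halted after 1 step (within the 14-step bound).

Answer: Yes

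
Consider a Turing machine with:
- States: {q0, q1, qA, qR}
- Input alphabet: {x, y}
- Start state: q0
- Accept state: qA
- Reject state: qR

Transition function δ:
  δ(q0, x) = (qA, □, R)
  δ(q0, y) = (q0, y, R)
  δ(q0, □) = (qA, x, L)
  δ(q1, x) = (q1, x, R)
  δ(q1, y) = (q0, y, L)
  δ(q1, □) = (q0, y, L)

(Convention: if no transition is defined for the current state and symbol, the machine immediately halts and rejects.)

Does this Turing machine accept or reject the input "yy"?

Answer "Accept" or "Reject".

Execution trace:
Initial: [q0]yy
Step 1: δ(q0, y) = (q0, y, R) → y[q0]y
Step 2: δ(q0, y) = (q0, y, R) → yy[q0]□
Step 3: δ(q0, □) = (qA, x, L) → y[qA]yx

The machine reaches the accept state qA and halts.

Answer: Accept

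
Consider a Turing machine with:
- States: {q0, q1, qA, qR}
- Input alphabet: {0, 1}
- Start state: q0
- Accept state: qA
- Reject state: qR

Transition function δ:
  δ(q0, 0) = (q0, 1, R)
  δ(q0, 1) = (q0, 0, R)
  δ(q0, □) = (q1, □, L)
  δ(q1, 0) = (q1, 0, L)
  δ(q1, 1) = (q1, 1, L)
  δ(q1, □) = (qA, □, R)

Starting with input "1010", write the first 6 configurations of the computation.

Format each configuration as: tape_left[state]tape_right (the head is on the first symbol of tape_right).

Transitions applied:
Step 1: δ(q0, 1) = (q0, 0, R)
Step 2: δ(q0, 0) = (q0, 1, R)
Step 3: δ(q0, 1) = (q0, 0, R)
Step 4: δ(q0, 0) = (q0, 1, R)
Step 5: δ(q0, □) = (q1, □, L)

The first 6 configurations are:
[q0]1010 ⊢ 0[q0]010 ⊢ 01[q0]10 ⊢ 010[q0]0 ⊢ 0101[q0]□ ⊢ 010[q1]1□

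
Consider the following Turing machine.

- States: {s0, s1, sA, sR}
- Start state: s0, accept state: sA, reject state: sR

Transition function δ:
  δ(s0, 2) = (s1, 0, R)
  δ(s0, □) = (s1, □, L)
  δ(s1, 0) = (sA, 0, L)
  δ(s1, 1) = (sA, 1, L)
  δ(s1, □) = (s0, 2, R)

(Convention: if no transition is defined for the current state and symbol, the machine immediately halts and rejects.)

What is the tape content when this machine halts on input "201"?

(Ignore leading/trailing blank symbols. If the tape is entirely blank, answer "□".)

Execution trace:
Initial: [s0]201
Step 1: δ(s0, 2) = (s1, 0, R) → 0[s1]01
Step 2: δ(s1, 0) = (sA, 0, L) → [sA]001

The machine reaches the accept state sA and halts.

Final tape (ignoring leading/trailing blanks): 001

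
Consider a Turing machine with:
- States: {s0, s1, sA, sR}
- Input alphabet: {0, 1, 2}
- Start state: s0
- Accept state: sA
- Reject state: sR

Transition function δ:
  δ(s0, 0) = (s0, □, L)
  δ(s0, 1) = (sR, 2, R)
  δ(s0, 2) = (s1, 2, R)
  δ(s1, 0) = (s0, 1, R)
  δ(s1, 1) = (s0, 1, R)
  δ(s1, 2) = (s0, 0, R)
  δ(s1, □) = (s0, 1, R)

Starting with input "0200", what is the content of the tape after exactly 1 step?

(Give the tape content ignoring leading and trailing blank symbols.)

Execution trace:
Initial: [s0]0200
Step 1: δ(s0, 0) = (s0, □, L) → [s0]□□200

No transition is defined for δ(s0, □). By convention the machine halts and rejects.

After 1 step, the tape (ignoring leading/trailing blanks) is: 200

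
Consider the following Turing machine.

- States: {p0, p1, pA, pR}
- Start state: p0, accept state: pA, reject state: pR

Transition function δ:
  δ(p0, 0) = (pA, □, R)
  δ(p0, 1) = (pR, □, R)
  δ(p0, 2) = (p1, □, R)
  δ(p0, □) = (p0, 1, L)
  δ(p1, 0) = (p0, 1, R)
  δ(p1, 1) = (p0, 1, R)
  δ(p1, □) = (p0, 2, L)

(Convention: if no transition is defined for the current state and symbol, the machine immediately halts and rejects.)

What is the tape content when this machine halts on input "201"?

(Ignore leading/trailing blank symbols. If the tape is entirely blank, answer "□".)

Execution trace:
Initial: [p0]201
Step 1: δ(p0, 2) = (p1, □, R) → □[p1]01
Step 2: δ(p1, 0) = (p0, 1, R) → □1[p0]1
Step 3: δ(p0, 1) = (pR, □, R) → □1□[pR]□

The machine reaches the reject state pR and halts.

Final tape (ignoring leading/trailing blanks): 1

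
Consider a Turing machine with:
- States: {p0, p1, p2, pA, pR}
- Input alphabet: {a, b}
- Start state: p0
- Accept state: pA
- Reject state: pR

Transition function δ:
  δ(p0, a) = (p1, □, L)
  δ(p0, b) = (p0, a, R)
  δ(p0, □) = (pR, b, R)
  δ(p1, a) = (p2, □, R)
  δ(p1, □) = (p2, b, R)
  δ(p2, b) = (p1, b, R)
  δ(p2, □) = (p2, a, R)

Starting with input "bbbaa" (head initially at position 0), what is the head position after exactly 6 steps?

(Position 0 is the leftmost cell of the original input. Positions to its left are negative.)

Execution trace (head position shown):
Step 0: [p0]bbbaa  (head at position 0)
Step 1: move right → a[p0]bbaa  (head at position 1)
Step 2: move right → aa[p0]baa  (head at position 2)
Step 3: move right → aaa[p0]aa  (head at position 3)
Step 4: move left → aa[p1]a□a  (head at position 2)
Step 5: move right → aa□[p2]□a  (head at position 3)
Step 6: move right → aa□a[p2]a  (head at position 4)

After 6 steps, the head is at position 4.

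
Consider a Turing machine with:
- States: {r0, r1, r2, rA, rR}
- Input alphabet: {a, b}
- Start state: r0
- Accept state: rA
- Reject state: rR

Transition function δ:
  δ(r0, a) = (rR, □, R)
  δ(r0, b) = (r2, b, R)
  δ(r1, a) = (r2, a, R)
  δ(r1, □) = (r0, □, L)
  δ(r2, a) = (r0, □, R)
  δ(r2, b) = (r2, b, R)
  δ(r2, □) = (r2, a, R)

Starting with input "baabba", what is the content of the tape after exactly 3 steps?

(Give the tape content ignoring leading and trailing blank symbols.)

Execution trace:
Initial: [r0]baabba
Step 1: δ(r0, b) = (r2, b, R) → b[r2]aabba
Step 2: δ(r2, a) = (r0, □, R) → b□[r0]abba
Step 3: δ(r0, a) = (rR, □, R) → b□□[rR]bba

The machine reaches the reject state rR and halts.

After 3 steps, the tape (ignoring leading/trailing blanks) is: b□□bba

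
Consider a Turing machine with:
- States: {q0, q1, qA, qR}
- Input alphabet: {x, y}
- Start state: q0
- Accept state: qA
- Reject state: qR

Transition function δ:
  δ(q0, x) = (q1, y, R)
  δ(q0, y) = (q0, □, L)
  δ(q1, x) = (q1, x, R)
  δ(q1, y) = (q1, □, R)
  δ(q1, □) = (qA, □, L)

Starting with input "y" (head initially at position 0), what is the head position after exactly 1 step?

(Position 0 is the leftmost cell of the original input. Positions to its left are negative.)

Execution trace (head position shown):
Step 0: [q0]y  (head at position 0)
Step 1: move left → [q0]□□  (head at position -1)

After 1 step, the head is at position -1.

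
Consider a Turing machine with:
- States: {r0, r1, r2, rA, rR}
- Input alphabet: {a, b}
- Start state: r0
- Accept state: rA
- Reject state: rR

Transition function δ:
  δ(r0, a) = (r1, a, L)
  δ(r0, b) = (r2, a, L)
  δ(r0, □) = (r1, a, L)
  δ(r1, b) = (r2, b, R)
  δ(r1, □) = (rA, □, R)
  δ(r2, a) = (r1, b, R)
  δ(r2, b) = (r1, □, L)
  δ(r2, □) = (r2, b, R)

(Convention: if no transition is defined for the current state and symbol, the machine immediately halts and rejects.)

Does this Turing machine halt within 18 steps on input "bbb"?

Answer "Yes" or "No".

Execution trace:
Initial: [r0]bbb
Step 1: δ(r0, b) = (r2, a, L) → [r2]□abb
Step 2: δ(r2, □) = (r2, b, R) → b[r2]abb
Step 3: δ(r2, a) = (r1, b, R) → bb[r1]bb
Step 4: δ(r1, b) = (r2, b, R) → bbb[r2]b
Step 5: δ(r2, b) = (r1, □, L) → bb[r1]b□
Step 6: δ(r1, b) = (r2, b, R) → bbb[r2]□
Step 7: δ(r2, □) = (r2, b, R) → bbbb[r2]□
Step 8: δ(r2, □) = (r2, b, R) → bbbbb[r2]□
Step 9: δ(r2, □) = (r2, b, R) → bbbbbb[r2]□
Step 10: δ(r2, □) = (r2, b, R) → bbbbbbb[r2]□
Step 11: δ(r2, □) = (r2, b, R) → bbbbbbbb[r2]□
Step 12: δ(r2, □) = (r2, b, R) → bbbbbbbbb[r2]□
Step 13: δ(r2, □) = (r2, b, R) → bbbbbbbbbb[r2]□
Step 14: δ(r2, □) = (r2, b, R) → bbbbbbbbbbb[r2]□
Step 15: δ(r2, □) = (r2, b, R) → bbbbbbbbbbbb[r2]□
Step 16: δ(r2, □) = (r2, b, R) → bbbbbbbbbbbbb[r2]□
Step 17: δ(r2, □) = (r2, b, R) → bbbbbbbbbbbbbb[r2]□
Step 18: δ(r2, □) = (r2, b, R) → bbbbbbbbbbbbbbb[r2]□

The machine has not reached a halting state after 18 steps.
The machine did not halt within the 18-step bound.

Answer: No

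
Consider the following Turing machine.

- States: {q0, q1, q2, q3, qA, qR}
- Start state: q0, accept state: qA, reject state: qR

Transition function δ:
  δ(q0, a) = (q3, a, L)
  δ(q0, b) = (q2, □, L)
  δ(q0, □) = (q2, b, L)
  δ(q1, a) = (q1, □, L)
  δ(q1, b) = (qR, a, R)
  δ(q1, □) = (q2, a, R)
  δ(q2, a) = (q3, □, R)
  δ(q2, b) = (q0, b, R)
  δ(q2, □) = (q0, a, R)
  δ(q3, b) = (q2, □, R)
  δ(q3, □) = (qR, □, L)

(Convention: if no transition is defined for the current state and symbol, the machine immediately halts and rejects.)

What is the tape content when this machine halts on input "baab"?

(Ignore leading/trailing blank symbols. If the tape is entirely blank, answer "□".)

Execution trace:
Initial: [q0]baab
Step 1: δ(q0, b) = (q2, □, L) → [q2]□□aab
Step 2: δ(q2, □) = (q0, a, R) → a[q0]□aab
Step 3: δ(q0, □) = (q2, b, L) → [q2]abaab
Step 4: δ(q2, a) = (q3, □, R) → □[q3]baab
Step 5: δ(q3, b) = (q2, □, R) → □□[q2]aab
Step 6: δ(q2, a) = (q3, □, R) → □□□[q3]ab

No transition is defined for δ(q3, a). By convention the machine halts and rejects.

Final tape (ignoring leading/trailing blanks): ab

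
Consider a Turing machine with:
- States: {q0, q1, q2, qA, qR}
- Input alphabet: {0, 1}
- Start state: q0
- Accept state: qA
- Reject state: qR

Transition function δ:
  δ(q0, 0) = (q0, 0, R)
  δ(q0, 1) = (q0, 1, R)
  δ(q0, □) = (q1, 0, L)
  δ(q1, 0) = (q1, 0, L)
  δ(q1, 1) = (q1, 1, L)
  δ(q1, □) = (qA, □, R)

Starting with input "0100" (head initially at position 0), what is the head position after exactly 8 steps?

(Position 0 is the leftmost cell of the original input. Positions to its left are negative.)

Execution trace (head position shown):
Step 0: [q0]0100  (head at position 0)
Step 1: move right → 0[q0]100  (head at position 1)
Step 2: move right → 01[q0]00  (head at position 2)
Step 3: move right → 010[q0]0  (head at position 3)
Step 4: move right → 0100[q0]□  (head at position 4)
Step 5: move left → 010[q1]00  (head at position 3)
Step 6: move left → 01[q1]000  (head at position 2)
Step 7: move left → 0[q1]1000  (head at position 1)
Step 8: move left → [q1]01000  (head at position 0)

After 8 steps, the head is at position 0.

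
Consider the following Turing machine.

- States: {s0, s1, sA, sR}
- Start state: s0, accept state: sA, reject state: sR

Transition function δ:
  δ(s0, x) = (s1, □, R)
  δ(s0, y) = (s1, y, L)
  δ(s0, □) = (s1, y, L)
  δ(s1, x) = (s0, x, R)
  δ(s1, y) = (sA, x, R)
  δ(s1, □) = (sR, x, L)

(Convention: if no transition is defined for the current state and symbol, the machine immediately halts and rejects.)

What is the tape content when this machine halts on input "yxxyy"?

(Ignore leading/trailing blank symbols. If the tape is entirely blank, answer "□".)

Execution trace:
Initial: [s0]yxxyy
Step 1: δ(s0, y) = (s1, y, L) → [s1]□yxxyy
Step 2: δ(s1, □) = (sR, x, L) → [sR]□xyxxyy

The machine reaches the reject state sR and halts.

Final tape (ignoring leading/trailing blanks): xyxxyy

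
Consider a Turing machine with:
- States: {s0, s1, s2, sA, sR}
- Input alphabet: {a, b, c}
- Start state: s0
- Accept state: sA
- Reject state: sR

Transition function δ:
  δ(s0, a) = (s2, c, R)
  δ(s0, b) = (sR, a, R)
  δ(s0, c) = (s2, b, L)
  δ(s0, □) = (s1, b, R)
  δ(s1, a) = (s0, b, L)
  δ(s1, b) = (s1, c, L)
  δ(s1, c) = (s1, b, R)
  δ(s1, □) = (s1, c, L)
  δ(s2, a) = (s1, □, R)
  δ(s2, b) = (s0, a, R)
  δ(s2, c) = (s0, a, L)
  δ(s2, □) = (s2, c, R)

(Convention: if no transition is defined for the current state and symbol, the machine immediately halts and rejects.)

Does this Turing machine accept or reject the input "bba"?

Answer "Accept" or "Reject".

Execution trace:
Initial: [s0]bba
Step 1: δ(s0, b) = (sR, a, R) → a[sR]ba

The machine reaches the reject state sR and halts.

Answer: Reject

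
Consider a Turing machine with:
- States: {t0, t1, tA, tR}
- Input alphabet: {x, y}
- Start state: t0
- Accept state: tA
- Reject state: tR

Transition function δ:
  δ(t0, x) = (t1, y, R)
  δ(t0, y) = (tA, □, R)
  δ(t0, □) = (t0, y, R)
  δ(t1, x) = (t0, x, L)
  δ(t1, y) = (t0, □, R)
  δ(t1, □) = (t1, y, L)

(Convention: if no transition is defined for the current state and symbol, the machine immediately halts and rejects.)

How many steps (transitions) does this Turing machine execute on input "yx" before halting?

Execution trace:
Initial: [t0]yx
Step 1: δ(t0, y) = (tA, □, R) → □[tA]x

The machine reaches the accept state tA and halts.

The machine executed 1 step before halting.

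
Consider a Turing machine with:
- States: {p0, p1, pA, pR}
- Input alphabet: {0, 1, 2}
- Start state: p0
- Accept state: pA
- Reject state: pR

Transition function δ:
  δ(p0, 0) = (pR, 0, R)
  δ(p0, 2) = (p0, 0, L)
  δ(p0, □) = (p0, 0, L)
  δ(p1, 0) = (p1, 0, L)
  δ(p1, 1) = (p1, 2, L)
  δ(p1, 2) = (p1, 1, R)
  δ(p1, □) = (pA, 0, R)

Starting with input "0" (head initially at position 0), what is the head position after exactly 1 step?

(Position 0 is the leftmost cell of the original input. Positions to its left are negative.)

Execution trace (head position shown):
Step 0: [p0]0  (head at position 0)
Step 1: move right → 0[pR]□  (head at position 1)

After 1 step, the head is at position 1.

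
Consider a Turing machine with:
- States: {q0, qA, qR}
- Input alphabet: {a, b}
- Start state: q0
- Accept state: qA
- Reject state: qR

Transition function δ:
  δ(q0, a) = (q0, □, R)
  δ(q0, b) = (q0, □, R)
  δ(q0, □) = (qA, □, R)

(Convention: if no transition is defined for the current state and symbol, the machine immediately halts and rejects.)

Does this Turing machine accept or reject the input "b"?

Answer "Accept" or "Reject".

Execution trace:
Initial: [q0]b
Step 1: δ(q0, b) = (q0, □, R) → □[q0]□
Step 2: δ(q0, □) = (qA, □, R) → □□[qA]□

The machine reaches the accept state qA and halts.

Answer: Accept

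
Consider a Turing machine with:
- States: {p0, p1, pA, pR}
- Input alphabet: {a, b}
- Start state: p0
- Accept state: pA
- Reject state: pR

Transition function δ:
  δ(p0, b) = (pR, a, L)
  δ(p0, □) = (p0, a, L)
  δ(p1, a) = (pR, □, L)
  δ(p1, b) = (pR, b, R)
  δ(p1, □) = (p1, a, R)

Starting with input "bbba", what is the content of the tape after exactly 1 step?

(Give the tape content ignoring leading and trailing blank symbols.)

Execution trace:
Initial: [p0]bbba
Step 1: δ(p0, b) = (pR, a, L) → [pR]□abba

The machine reaches the reject state pR and halts.

After 1 step, the tape (ignoring leading/trailing blanks) is: abba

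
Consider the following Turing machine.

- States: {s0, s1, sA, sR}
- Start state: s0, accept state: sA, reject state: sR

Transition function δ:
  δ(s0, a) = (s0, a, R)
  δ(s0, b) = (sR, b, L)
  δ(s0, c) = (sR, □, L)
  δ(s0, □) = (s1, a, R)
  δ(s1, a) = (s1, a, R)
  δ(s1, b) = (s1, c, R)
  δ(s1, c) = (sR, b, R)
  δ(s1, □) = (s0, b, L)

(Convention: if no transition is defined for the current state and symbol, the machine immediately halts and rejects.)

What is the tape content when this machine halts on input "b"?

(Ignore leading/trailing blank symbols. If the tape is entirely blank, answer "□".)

Execution trace:
Initial: [s0]b
Step 1: δ(s0, b) = (sR, b, L) → [sR]□b

The machine reaches the reject state sR and halts.

Final tape (ignoring leading/trailing blanks): b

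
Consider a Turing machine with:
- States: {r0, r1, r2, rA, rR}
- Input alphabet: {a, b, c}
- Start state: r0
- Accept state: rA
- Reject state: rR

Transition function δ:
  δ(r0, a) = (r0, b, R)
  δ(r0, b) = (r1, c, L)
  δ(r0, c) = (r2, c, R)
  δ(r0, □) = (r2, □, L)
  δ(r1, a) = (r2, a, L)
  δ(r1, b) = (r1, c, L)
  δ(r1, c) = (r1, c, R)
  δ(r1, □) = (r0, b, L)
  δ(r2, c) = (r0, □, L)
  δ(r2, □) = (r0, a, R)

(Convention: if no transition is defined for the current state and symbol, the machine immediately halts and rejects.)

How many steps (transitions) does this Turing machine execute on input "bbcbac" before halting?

Execution trace:
Initial: [r0]bbcbac
Step 1: δ(r0, b) = (r1, c, L) → [r1]□cbcbac
Step 2: δ(r1, □) = (r0, b, L) → [r0]□bcbcbac
Step 3: δ(r0, □) = (r2, □, L) → [r2]□□bcbcbac
Step 4: δ(r2, □) = (r0, a, R) → a[r0]□bcbcbac
Step 5: δ(r0, □) = (r2, □, L) → [r2]a□bcbcbac

No transition is defined for δ(r2, a). By convention the machine halts and rejects.

The machine executed 5 steps before halting.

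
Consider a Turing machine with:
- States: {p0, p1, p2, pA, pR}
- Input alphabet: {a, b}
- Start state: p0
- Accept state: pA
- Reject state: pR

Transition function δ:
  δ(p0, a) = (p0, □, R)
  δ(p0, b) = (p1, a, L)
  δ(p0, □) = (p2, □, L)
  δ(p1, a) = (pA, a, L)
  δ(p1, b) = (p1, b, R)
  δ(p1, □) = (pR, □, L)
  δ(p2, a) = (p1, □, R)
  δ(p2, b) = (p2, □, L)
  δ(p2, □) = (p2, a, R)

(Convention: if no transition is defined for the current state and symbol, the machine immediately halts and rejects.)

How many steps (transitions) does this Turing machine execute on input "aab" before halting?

Execution trace:
Initial: [p0]aab
Step 1: δ(p0, a) = (p0, □, R) → □[p0]ab
Step 2: δ(p0, a) = (p0, □, R) → □□[p0]b
Step 3: δ(p0, b) = (p1, a, L) → □[p1]□a
Step 4: δ(p1, □) = (pR, □, L) → [pR]□□a

The machine reaches the reject state pR and halts.

The machine executed 4 steps before halting.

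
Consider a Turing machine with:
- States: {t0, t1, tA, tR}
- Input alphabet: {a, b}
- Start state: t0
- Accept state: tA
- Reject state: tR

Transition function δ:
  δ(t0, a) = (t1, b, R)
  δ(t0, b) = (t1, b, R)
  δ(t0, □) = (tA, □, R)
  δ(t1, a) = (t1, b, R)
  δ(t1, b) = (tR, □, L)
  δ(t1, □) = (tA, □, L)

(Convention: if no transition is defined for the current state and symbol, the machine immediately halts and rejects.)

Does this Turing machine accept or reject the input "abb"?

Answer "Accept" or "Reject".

Execution trace:
Initial: [t0]abb
Step 1: δ(t0, a) = (t1, b, R) → b[t1]bb
Step 2: δ(t1, b) = (tR, □, L) → [tR]b□b

The machine reaches the reject state tR and halts.

Answer: Reject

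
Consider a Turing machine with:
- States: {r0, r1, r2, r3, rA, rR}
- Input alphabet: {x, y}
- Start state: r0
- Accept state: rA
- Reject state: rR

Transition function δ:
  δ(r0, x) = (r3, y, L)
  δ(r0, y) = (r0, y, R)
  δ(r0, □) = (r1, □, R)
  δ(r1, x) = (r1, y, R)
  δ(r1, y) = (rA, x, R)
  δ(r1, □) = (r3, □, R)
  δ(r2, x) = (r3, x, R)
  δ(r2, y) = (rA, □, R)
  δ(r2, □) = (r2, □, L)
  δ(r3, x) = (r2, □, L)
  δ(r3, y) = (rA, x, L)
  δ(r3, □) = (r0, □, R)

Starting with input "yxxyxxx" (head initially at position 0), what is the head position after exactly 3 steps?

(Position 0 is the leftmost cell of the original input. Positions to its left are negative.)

Execution trace (head position shown):
Step 0: [r0]yxxyxxx  (head at position 0)
Step 1: move right → y[r0]xxyxxx  (head at position 1)
Step 2: move left → [r3]yyxyxxx  (head at position 0)
Step 3: move left → [rA]□xyxyxxx  (head at position -1)

After 3 steps, the head is at position -1.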